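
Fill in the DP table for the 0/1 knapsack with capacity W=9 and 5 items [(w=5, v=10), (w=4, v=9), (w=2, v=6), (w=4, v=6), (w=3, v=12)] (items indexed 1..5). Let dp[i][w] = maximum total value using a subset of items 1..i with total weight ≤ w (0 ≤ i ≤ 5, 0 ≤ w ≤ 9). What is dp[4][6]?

15

i\w   0   1   2   3   4   5   6   7   8   9
  0   0   0   0   0   0   0   0   0   0   0
  1   0   0   0   0   0  10  10  10  10  10
  2   0   0   0   0   9  10  10  10  10  19
  3   0   0   6   6   9  10  15  16  16  19
  4   0   0   6   6   9  10  15  16  16  19
  5   0   0   6  12  12  18  18  21  22  27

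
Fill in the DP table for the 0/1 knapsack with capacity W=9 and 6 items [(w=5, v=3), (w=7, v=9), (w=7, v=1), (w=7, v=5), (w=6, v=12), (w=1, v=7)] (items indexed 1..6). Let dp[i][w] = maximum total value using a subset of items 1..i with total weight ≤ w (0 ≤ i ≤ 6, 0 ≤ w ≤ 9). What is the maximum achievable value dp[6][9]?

19

i\w   0   1   2   3   4   5   6   7   8   9
  0   0   0   0   0   0   0   0   0   0   0
  1   0   0   0   0   0   3   3   3   3   3
  2   0   0   0   0   0   3   3   9   9   9
  3   0   0   0   0   0   3   3   9   9   9
  4   0   0   0   0   0   3   3   9   9   9
  5   0   0   0   0   0   3  12  12  12  12
  6   0   7   7   7   7   7  12  19  19  19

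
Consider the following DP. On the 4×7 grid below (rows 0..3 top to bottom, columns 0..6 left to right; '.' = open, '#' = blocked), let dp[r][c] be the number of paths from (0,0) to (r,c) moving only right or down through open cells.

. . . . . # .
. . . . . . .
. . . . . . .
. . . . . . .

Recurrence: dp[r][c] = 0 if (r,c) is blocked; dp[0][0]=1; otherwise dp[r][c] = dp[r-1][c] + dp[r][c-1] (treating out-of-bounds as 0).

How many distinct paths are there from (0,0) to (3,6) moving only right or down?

r\c   0   1   2   3   4   5   6
  0   1   1   1   1   1   0   0
  1   1   2   3   4   5   5   5
  2   1   3   6  10  15  20  25
  3   1   4  10  20  35  55  80

80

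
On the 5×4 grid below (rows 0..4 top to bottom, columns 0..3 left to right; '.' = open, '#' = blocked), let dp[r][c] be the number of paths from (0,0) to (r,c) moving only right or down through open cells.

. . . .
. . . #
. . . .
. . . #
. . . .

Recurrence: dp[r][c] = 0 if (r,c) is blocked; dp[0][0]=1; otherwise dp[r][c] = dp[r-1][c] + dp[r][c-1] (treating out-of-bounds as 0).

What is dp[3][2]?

r\c   0   1   2   3
  0   1   1   1   1
  1   1   2   3   0
  2   1   3   6   6
  3   1   4  10   0
  4   1   5  15  15

10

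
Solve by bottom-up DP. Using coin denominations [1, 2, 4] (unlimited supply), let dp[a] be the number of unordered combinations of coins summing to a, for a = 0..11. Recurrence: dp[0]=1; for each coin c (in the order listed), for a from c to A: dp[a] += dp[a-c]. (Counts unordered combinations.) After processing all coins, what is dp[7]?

6

after  coin     0     1     2     3     4     5     6     7     8     9    10    11
          1     1     1     1     1     1     1     1     1     1     1     1     1
          2     1     1     2     2     3     3     4     4     5     5     6     6
          4     1     1     2     2     4     4     6     6     9     9    12    12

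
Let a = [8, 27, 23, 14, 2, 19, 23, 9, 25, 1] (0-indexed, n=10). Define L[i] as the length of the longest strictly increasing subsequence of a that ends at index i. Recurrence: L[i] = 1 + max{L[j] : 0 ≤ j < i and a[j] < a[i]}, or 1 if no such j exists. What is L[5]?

   i    0    1    2    3    4    5    6    7    8    9
a[i]    8   27   23   14    2   19   23    9   25    1
L[i]    1    2    2    2    1    3    4    2    5    1

3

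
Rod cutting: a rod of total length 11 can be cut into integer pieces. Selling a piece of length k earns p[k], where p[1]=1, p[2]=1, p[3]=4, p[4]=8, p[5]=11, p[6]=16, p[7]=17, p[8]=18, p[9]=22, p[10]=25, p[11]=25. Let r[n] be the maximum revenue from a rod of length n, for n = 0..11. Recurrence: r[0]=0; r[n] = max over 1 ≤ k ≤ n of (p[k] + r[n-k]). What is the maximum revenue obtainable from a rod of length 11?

27

   n    0    1    2    3    4    5    6    7    8    9   10   11
r[n]    0    1    2    4    8   11   16   17   18   22   25   27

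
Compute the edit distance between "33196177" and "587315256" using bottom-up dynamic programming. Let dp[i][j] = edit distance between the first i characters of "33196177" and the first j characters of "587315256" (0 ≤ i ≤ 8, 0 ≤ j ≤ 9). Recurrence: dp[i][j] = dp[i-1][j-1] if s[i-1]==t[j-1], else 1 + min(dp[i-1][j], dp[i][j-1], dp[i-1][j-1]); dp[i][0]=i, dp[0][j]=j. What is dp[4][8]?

6

   ''  5  8  7  3  1  5  2  5  6
''  0  1  2  3  4  5  6  7  8  9
 3  1  1  2  3  3  4  5  6  7  8
 3  2  2  2  3  3  4  5  6  7  8
 1  3  3  3  3  4  3  4  5  6  7
 9  4  4  4  4  4  4  4  5  6  7
 6  5  5  5  5  5  5  5  5  6  6
 1  6  6  6  6  6  5  6  6  6  7
 7  7  7  7  6  7  6  6  7  7  7
 7  8  8  8  7  7  7  7  7  8  8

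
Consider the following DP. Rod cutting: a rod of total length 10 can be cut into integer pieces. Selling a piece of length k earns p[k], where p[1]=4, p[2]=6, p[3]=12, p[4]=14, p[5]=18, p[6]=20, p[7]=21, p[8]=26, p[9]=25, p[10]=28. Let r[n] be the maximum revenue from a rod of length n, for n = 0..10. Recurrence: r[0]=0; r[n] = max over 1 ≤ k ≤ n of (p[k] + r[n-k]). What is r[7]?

28

   n    0    1    2    3    4    5    6    7    8    9   10
r[n]    0    4    8   12   16   20   24   28   32   36   40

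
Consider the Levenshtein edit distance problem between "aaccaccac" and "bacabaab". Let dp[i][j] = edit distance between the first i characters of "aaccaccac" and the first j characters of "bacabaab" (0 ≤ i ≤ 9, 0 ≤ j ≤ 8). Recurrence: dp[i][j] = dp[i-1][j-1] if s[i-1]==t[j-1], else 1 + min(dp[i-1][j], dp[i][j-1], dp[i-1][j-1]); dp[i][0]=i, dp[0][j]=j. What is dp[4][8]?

   ''  b  a  c  a  b  a  a  b
''  0  1  2  3  4  5  6  7  8
 a  1  1  1  2  3  4  5  6  7
 a  2  2  1  2  2  3  4  5  6
 c  3  3  2  1  2  3  4  5  6
 c  4  4  3  2  2  3  4  5  6
 a  5  5  4  3  2  3  3  4  5
 c  6  6  5  4  3  3  4  4  5
 c  7  7  6  5  4  4  4  5  5
 a  8  8  7  6  5  5  4  4  5
 c  9  9  8  7  6  6  5  5  5

6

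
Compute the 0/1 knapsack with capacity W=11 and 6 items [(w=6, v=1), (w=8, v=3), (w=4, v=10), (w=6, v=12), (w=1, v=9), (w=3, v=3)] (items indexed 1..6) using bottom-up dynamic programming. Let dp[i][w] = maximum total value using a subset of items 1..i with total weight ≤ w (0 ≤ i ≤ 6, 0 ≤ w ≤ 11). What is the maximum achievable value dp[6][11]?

31

i\w   0   1   2   3   4   5   6   7   8   9  10  11
  0   0   0   0   0   0   0   0   0   0   0   0   0
  1   0   0   0   0   0   0   1   1   1   1   1   1
  2   0   0   0   0   0   0   1   1   3   3   3   3
  3   0   0   0   0  10  10  10  10  10  10  11  11
  4   0   0   0   0  10  10  12  12  12  12  22  22
  5   0   9   9   9  10  19  19  21  21  21  22  31
  6   0   9   9   9  12  19  19  21  22  22  24  31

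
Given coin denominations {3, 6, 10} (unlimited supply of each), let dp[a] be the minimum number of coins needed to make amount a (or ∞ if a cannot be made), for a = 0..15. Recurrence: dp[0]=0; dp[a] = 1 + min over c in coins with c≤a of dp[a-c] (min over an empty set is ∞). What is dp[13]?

2

 a  0  1  2  3  4  5  6  7  8  9 10 11 12 13 14 15
dp  0  -  -  1  -  -  1  -  -  2  1  -  2  2  -  3
(- denotes ∞ / unreachable)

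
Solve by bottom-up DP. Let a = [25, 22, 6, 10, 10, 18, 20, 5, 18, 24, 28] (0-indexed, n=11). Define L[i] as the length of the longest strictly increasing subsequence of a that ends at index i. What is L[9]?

5

   i    0    1    2    3    4    5    6    7    8    9   10
a[i]   25   22    6   10   10   18   20    5   18   24   28
L[i]    1    1    1    2    2    3    4    1    3    5    6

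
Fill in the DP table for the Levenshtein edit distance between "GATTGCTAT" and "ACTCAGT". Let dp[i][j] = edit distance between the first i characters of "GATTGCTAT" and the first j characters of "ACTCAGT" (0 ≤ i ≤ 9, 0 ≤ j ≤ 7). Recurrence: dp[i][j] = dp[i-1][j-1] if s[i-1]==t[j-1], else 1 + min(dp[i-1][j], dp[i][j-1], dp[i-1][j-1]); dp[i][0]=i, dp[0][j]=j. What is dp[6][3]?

   ''  A  C  T  C  A  G  T
''  0  1  2  3  4  5  6  7
 G  1  1  2  3  4  5  5  6
 A  2  1  2  3  4  4  5  6
 T  3  2  2  2  3  4  5  5
 T  4  3  3  2  3  4  5  5
 G  5  4  4  3  3  4  4  5
 C  6  5  4  4  3  4  5  5
 T  7  6  5  4  4  4  5  5
 A  8  7  6  5  5  4  5  6
 T  9  8  7  6  6  5  5  5

4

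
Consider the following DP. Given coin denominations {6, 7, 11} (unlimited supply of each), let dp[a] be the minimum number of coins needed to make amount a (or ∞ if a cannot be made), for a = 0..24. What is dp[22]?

 a  0  1  2  3  4  5  6  7  8  9 10 11 12 13 14 15 16 17 18 19 20 21 22 23 24
dp  0  -  -  -  -  -  1  1  -  -  -  1  2  2  2  -  -  2  2  3  3  3  2  3  3
(- denotes ∞ / unreachable)

2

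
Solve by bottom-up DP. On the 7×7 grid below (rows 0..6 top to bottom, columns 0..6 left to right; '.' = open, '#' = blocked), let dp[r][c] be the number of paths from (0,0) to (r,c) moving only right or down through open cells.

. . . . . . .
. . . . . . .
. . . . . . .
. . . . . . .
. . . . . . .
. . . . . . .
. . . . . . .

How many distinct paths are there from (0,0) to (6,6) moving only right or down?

r\c   0   1   2   3   4   5   6
  0   1   1   1   1   1   1   1
  1   1   2   3   4   5   6   7
  2   1   3   6  10  15  21  28
  3   1   4  10  20  35  56  84
  4   1   5  15  35  70 126 210
  5   1   6  21  56 126 252 462
  6   1   7  28  84 210 462 924

924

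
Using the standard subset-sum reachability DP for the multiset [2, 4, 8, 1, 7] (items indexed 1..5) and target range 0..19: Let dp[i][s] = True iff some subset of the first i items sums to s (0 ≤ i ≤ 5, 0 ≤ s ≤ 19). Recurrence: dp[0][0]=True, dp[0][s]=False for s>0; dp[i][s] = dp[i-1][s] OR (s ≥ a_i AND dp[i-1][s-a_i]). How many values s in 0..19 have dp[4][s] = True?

i\s   0   1   2   3   4   5   6   7   8   9  10  11  12  13  14  15  16  17  18  19
  0   T   F   F   F   F   F   F   F   F   F   F   F   F   F   F   F   F   F   F   F
  1   T   F   T   F   F   F   F   F   F   F   F   F   F   F   F   F   F   F   F   F
  2   T   F   T   F   T   F   T   F   F   F   F   F   F   F   F   F   F   F   F   F
  3   T   F   T   F   T   F   T   F   T   F   T   F   T   F   T   F   F   F   F   F
  4   T   T   T   T   T   T   T   T   T   T   T   T   T   T   T   T   F   F   F   F
  5   T   T   T   T   T   T   T   T   T   T   T   T   T   T   T   T   T   T   T   T

16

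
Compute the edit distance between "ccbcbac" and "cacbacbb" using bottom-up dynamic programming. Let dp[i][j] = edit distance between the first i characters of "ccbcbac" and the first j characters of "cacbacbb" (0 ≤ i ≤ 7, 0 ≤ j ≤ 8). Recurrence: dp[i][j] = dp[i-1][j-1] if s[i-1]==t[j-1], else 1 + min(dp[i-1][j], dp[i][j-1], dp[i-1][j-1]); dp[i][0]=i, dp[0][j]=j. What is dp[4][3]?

2

   ''  c  a  c  b  a  c  b  b
''  0  1  2  3  4  5  6  7  8
 c  1  0  1  2  3  4  5  6  7
 c  2  1  1  1  2  3  4  5  6
 b  3  2  2  2  1  2  3  4  5
 c  4  3  3  2  2  2  2  3  4
 b  5  4  4  3  2  3  3  2  3
 a  6  5  4  4  3  2  3  3  3
 c  7  6  5  4  4  3  2  3  4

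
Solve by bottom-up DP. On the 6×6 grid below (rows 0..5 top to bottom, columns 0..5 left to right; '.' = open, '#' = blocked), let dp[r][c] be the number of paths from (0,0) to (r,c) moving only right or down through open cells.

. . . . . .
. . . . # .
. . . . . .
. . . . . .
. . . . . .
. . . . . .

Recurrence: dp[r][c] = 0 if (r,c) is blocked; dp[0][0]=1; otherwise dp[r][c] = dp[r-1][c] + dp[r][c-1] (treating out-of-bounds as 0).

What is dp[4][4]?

65

r\c   0   1   2   3   4   5
  0   1   1   1   1   1   1
  1   1   2   3   4   0   1
  2   1   3   6  10  10  11
  3   1   4  10  20  30  41
  4   1   5  15  35  65 106
  5   1   6  21  56 121 227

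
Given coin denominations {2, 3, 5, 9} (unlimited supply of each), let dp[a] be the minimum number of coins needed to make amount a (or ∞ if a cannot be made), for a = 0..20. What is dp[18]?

2

 a  0  1  2  3  4  5  6  7  8  9 10 11 12 13 14 15 16 17 18 19 20
dp  0  -  1  1  2  1  2  2  2  1  2  2  2  3  2  3  3  3  2  3  3
(- denotes ∞ / unreachable)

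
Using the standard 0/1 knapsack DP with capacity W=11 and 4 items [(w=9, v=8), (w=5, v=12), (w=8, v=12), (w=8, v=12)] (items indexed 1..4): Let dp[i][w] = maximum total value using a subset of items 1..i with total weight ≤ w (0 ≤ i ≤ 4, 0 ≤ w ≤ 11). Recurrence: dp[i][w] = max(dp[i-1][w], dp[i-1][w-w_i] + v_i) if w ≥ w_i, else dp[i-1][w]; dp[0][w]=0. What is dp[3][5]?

12

i\w   0   1   2   3   4   5   6   7   8   9  10  11
  0   0   0   0   0   0   0   0   0   0   0   0   0
  1   0   0   0   0   0   0   0   0   0   8   8   8
  2   0   0   0   0   0  12  12  12  12  12  12  12
  3   0   0   0   0   0  12  12  12  12  12  12  12
  4   0   0   0   0   0  12  12  12  12  12  12  12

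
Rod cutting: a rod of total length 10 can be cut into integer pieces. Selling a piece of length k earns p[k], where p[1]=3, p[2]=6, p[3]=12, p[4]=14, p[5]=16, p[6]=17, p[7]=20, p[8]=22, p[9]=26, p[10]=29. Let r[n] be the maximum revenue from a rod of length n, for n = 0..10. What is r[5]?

18

   n    0    1    2    3    4    5    6    7    8    9   10
r[n]    0    3    6   12   15   18   24   27   30   36   39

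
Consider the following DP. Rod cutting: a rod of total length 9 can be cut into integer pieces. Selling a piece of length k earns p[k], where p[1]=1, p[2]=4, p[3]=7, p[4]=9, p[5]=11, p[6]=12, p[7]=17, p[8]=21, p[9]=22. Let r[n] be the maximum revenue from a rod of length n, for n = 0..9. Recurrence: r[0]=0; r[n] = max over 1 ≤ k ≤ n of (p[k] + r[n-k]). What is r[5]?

11

   n    0    1    2    3    4    5    6    7    8    9
r[n]    0    1    4    7    9   11   14   17   21   22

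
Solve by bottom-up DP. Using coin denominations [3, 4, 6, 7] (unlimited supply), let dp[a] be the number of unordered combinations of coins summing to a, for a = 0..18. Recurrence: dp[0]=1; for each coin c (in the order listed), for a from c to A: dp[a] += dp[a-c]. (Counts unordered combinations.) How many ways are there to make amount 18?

after  coin     0     1     2     3     4     5     6     7     8     9    10    11    12    13    14    15    16    17    18
          3     1     0     0     1     0     0     1     0     0     1     0     0     1     0     0     1     0     0     1
          4     1     0     0     1     1     0     1     1     1     1     1     1     2     1     1     2     2     1     2
          6     1     0     0     1     1     0     2     1     1     2     2     1     4     2     2     4     4     2     6
          7     1     0     0     1     1     0     2     2     1     2     3     2     4     4     4     5     6     5     8

8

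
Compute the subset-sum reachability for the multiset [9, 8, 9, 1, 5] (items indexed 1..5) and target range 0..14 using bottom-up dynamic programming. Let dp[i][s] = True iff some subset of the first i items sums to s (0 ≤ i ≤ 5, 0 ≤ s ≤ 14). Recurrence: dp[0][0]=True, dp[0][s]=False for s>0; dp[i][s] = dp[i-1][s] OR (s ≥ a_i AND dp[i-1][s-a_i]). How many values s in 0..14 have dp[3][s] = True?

3

i\s   0   1   2   3   4   5   6   7   8   9  10  11  12  13  14
  0   T   F   F   F   F   F   F   F   F   F   F   F   F   F   F
  1   T   F   F   F   F   F   F   F   F   T   F   F   F   F   F
  2   T   F   F   F   F   F   F   F   T   T   F   F   F   F   F
  3   T   F   F   F   F   F   F   F   T   T   F   F   F   F   F
  4   T   T   F   F   F   F   F   F   T   T   T   F   F   F   F
  5   T   T   F   F   F   T   T   F   T   T   T   F   F   T   T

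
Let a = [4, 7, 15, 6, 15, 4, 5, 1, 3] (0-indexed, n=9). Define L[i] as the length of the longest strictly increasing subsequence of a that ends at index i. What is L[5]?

1

   i    0    1    2    3    4    5    6    7    8
a[i]    4    7   15    6   15    4    5    1    3
L[i]    1    2    3    2    3    1    2    1    2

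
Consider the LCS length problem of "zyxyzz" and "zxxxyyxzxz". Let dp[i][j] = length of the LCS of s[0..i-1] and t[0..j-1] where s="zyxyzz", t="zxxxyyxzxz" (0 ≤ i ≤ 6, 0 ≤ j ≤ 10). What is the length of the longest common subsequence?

5

   ''  z  x  x  x  y  y  x  z  x  z
''  0  0  0  0  0  0  0  0  0  0  0
 z  0  1  1  1  1  1  1  1  1  1  1
 y  0  1  1  1  1  2  2  2  2  2  2
 x  0  1  2  2  2  2  2  3  3  3  3
 y  0  1  2  2  2  3  3  3  3  3  3
 z  0  1  2  2  2  3  3  3  4  4  4
 z  0  1  2  2  2  3  3  3  4  4  5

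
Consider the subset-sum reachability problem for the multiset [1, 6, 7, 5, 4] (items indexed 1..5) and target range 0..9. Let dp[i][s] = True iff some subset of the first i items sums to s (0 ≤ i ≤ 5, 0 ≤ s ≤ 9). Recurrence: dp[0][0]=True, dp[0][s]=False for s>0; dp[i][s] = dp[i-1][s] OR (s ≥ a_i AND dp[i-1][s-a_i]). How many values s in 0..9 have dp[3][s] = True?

i\s   0   1   2   3   4   5   6   7   8   9
  0   T   F   F   F   F   F   F   F   F   F
  1   T   T   F   F   F   F   F   F   F   F
  2   T   T   F   F   F   F   T   T   F   F
  3   T   T   F   F   F   F   T   T   T   F
  4   T   T   F   F   F   T   T   T   T   F
  5   T   T   F   F   T   T   T   T   T   T

5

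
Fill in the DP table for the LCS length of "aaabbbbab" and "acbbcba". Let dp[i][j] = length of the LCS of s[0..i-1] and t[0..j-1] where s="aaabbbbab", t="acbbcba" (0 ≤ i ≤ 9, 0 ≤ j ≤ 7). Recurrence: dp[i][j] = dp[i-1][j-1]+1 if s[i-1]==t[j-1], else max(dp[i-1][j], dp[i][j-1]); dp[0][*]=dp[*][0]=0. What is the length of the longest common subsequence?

   ''  a  c  b  b  c  b  a
''  0  0  0  0  0  0  0  0
 a  0  1  1  1  1  1  1  1
 a  0  1  1  1  1  1  1  2
 a  0  1  1  1  1  1  1  2
 b  0  1  1  2  2  2  2  2
 b  0  1  1  2  3  3  3  3
 b  0  1  1  2  3  3  4  4
 b  0  1  1  2  3  3  4  4
 a  0  1  1  2  3  3  4  5
 b  0  1  1  2  3  3  4  5

5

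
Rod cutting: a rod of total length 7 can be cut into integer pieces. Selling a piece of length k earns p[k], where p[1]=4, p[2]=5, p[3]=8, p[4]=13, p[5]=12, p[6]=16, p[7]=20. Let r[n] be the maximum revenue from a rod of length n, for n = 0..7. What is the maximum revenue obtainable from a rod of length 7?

   n    0    1    2    3    4    5    6    7
r[n]    0    4    8   12   16   20   24   28

28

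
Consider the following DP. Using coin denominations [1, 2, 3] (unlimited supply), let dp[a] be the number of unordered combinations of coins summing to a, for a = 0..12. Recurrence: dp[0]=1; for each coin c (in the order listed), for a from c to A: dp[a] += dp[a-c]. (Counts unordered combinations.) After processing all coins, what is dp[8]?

after  coin     0     1     2     3     4     5     6     7     8     9    10    11    12
          1     1     1     1     1     1     1     1     1     1     1     1     1     1
          2     1     1     2     2     3     3     4     4     5     5     6     6     7
          3     1     1     2     3     4     5     7     8    10    12    14    16    19

10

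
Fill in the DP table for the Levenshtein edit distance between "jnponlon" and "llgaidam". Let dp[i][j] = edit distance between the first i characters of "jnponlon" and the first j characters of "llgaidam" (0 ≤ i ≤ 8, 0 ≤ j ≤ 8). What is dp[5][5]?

   ''  l  l  g  a  i  d  a  m
''  0  1  2  3  4  5  6  7  8
 j  1  1  2  3  4  5  6  7  8
 n  2  2  2  3  4  5  6  7  8
 p  3  3  3  3  4  5  6  7  8
 o  4  4  4  4  4  5  6  7  8
 n  5  5  5  5  5  5  6  7  8
 l  6  5  5  6  6  6  6  7  8
 o  7  6  6  6  7  7  7  7  8
 n  8  7  7  7  7  8  8  8  8

5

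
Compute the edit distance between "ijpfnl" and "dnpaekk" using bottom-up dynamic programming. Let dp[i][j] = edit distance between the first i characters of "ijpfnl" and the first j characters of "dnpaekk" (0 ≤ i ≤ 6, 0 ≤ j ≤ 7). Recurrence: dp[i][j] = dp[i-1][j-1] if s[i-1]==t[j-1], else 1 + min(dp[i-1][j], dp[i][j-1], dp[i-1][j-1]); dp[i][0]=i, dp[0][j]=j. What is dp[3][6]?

5

   ''  d  n  p  a  e  k  k
''  0  1  2  3  4  5  6  7
 i  1  1  2  3  4  5  6  7
 j  2  2  2  3  4  5  6  7
 p  3  3  3  2  3  4  5  6
 f  4  4  4  3  3  4  5  6
 n  5  5  4  4  4  4  5  6
 l  6  6  5  5  5  5  5  6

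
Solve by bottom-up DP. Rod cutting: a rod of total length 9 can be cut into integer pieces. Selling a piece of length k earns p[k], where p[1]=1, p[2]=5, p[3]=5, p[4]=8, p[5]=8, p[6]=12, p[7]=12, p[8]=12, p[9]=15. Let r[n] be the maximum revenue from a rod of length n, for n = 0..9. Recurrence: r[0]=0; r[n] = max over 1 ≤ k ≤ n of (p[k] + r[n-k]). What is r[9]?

   n    0    1    2    3    4    5    6    7    8    9
r[n]    0    1    5    6   10   11   15   16   20   21

21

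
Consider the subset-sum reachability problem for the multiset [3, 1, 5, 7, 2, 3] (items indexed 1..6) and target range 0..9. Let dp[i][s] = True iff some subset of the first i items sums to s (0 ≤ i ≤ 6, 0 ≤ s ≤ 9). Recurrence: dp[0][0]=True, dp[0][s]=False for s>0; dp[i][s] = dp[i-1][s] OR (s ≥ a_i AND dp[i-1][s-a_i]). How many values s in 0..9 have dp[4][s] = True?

i\s   0   1   2   3   4   5   6   7   8   9
  0   T   F   F   F   F   F   F   F   F   F
  1   T   F   F   T   F   F   F   F   F   F
  2   T   T   F   T   T   F   F   F   F   F
  3   T   T   F   T   T   T   T   F   T   T
  4   T   T   F   T   T   T   T   T   T   T
  5   T   T   T   T   T   T   T   T   T   T
  6   T   T   T   T   T   T   T   T   T   T

9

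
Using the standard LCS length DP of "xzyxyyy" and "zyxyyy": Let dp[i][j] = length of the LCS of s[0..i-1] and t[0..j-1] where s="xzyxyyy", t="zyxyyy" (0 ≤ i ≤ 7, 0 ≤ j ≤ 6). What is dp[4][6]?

   ''  z  y  x  y  y  y
''  0  0  0  0  0  0  0
 x  0  0  0  1  1  1  1
 z  0  1  1  1  1  1  1
 y  0  1  2  2  2  2  2
 x  0  1  2  3  3  3  3
 y  0  1  2  3  4  4  4
 y  0  1  2  3  4  5  5
 y  0  1  2  3  4  5  6

3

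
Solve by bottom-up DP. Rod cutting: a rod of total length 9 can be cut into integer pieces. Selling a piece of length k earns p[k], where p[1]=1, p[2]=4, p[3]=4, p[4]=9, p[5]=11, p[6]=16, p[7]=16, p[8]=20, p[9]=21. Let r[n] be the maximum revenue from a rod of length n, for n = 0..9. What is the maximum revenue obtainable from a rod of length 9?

   n    0    1    2    3    4    5    6    7    8    9
r[n]    0    1    4    5    9   11   16   17   20   21

21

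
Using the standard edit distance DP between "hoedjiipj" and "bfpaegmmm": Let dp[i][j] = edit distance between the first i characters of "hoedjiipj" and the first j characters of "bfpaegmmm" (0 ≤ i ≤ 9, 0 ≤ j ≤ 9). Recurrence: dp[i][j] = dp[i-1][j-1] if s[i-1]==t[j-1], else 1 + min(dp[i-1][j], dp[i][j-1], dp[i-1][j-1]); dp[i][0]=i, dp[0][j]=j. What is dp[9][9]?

   ''  b  f  p  a  e  g  m  m  m
''  0  1  2  3  4  5  6  7  8  9
 h  1  1  2  3  4  5  6  7  8  9
 o  2  2  2  3  4  5  6  7  8  9
 e  3  3  3  3  4  4  5  6  7  8
 d  4  4  4  4  4  5  5  6  7  8
 j  5  5  5  5  5  5  6  6  7  8
 i  6  6  6  6  6  6  6  7  7  8
 i  7  7  7  7  7  7  7  7  8  8
 p  8  8  8  7  8  8  8  8  8  9
 j  9  9  9  8  8  9  9  9  9  9

9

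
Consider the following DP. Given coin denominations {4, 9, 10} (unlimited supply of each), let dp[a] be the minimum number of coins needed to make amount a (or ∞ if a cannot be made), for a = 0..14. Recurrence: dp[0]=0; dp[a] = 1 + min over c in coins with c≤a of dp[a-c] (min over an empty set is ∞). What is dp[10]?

 a  0  1  2  3  4  5  6  7  8  9 10 11 12 13 14
dp  0  -  -  -  1  -  -  -  2  1  1  -  3  2  2
(- denotes ∞ / unreachable)

1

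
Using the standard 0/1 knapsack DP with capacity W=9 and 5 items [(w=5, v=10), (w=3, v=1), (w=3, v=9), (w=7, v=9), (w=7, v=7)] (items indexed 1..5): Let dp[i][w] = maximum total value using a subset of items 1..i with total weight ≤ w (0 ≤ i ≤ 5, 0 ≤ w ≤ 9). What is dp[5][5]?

10

i\w   0   1   2   3   4   5   6   7   8   9
  0   0   0   0   0   0   0   0   0   0   0
  1   0   0   0   0   0  10  10  10  10  10
  2   0   0   0   1   1  10  10  10  11  11
  3   0   0   0   9   9  10  10  10  19  19
  4   0   0   0   9   9  10  10  10  19  19
  5   0   0   0   9   9  10  10  10  19  19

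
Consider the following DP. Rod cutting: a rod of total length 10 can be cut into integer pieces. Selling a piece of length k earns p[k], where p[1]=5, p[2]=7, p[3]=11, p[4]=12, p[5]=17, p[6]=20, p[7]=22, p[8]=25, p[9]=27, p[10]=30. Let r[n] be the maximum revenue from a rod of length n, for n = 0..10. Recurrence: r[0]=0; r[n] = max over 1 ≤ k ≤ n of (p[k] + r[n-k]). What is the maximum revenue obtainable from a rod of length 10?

   n    0    1    2    3    4    5    6    7    8    9   10
r[n]    0    5   10   15   20   25   30   35   40   45   50

50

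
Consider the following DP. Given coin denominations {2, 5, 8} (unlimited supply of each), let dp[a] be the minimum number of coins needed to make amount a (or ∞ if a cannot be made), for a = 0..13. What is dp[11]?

 a  0  1  2  3  4  5  6  7  8  9 10 11 12 13
dp  0  -  1  -  2  1  3  2  1  3  2  4  3  2
(- denotes ∞ / unreachable)

4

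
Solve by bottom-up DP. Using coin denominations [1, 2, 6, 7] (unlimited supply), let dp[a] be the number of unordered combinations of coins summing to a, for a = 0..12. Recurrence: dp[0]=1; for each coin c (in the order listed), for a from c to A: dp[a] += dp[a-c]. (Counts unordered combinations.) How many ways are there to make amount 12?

after  coin     0     1     2     3     4     5     6     7     8     9    10    11    12
          1     1     1     1     1     1     1     1     1     1     1     1     1     1
          2     1     1     2     2     3     3     4     4     5     5     6     6     7
          6     1     1     2     2     3     3     5     5     7     7     9     9    12
          7     1     1     2     2     3     3     5     6     8     9    11    12    15

15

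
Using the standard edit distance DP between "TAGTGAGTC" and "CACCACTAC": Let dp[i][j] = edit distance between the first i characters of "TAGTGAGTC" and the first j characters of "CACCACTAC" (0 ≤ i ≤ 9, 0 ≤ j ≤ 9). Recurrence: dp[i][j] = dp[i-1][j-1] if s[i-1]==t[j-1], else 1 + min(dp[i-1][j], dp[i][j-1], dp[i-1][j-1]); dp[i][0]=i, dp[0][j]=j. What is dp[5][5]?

   ''  C  A  C  C  A  C  T  A  C
''  0  1  2  3  4  5  6  7  8  9
 T  1  1  2  3  4  5  6  6  7  8
 A  2  2  1  2  3  4  5  6  6  7
 G  3  3  2  2  3  4  5  6  7  7
 T  4  4  3  3  3  4  5  5  6  7
 G  5  5  4  4  4  4  5  6  6  7
 A  6  6  5  5  5  4  5  6  6  7
 G  7  7  6  6  6  5  5  6  7  7
 T  8  8  7  7  7  6  6  5  6  7
 C  9  8  8  7  7  7  6  6  6  6

4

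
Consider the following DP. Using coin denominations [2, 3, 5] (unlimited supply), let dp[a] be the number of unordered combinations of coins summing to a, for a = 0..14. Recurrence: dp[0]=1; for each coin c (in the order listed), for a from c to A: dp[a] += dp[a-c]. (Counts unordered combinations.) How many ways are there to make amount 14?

6

after  coin     0     1     2     3     4     5     6     7     8     9    10    11    12    13    14
          2     1     0     1     0     1     0     1     0     1     0     1     0     1     0     1
          3     1     0     1     1     1     1     2     1     2     2     2     2     3     2     3
          5     1     0     1     1     1     2     2     2     3     3     4     4     5     5     6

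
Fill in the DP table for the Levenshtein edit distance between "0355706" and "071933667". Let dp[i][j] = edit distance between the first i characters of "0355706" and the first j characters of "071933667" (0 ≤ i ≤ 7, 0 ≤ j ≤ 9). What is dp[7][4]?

   ''  0  7  1  9  3  3  6  6  7
''  0  1  2  3  4  5  6  7  8  9
 0  1  0  1  2  3  4  5  6  7  8
 3  2  1  1  2  3  3  4  5  6  7
 5  3  2  2  2  3  4  4  5  6  7
 5  4  3  3  3  3  4  5  5  6  7
 7  5  4  3  4  4  4  5  6  6  6
 0  6  5  4  4  5  5  5  6  7  7
 6  7  6  5  5  5  6  6  5  6  7

5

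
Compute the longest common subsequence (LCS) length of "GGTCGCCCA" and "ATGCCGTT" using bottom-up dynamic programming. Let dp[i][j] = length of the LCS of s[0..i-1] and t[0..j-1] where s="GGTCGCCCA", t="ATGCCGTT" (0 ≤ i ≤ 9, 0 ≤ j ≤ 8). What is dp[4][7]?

3

   ''  A  T  G  C  C  G  T  T
''  0  0  0  0  0  0  0  0  0
 G  0  0  0  1  1  1  1  1  1
 G  0  0  0  1  1  1  2  2  2
 T  0  0  1  1  1  1  2  3  3
 C  0  0  1  1  2  2  2  3  3
 G  0  0  1  2  2  2  3  3  3
 C  0  0  1  2  3  3  3  3  3
 C  0  0  1  2  3  4  4  4  4
 C  0  0  1  2  3  4  4  4  4
 A  0  1  1  2  3  4  4  4  4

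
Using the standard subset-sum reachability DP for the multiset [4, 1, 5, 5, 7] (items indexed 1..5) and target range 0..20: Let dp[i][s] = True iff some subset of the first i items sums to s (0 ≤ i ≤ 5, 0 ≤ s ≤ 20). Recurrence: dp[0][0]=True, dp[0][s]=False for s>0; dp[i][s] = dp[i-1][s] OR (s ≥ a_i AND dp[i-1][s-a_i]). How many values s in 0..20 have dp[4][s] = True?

10

i\s   0   1   2   3   4   5   6   7   8   9  10  11  12  13  14  15  16  17  18  19  20
  0   T   F   F   F   F   F   F   F   F   F   F   F   F   F   F   F   F   F   F   F   F
  1   T   F   F   F   T   F   F   F   F   F   F   F   F   F   F   F   F   F   F   F   F
  2   T   T   F   F   T   T   F   F   F   F   F   F   F   F   F   F   F   F   F   F   F
  3   T   T   F   F   T   T   T   F   F   T   T   F   F   F   F   F   F   F   F   F   F
  4   T   T   F   F   T   T   T   F   F   T   T   T   F   F   T   T   F   F   F   F   F
  5   T   T   F   F   T   T   T   T   T   T   T   T   T   T   T   T   T   T   T   F   F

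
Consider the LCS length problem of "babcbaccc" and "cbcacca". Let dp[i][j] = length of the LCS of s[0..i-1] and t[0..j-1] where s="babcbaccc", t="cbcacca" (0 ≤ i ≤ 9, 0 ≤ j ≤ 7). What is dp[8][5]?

4

   ''  c  b  c  a  c  c  a
''  0  0  0  0  0  0  0  0
 b  0  0  1  1  1  1  1  1
 a  0  0  1  1  2  2  2  2
 b  0  0  1  1  2  2  2  2
 c  0  1  1  2  2  3  3  3
 b  0  1  2  2  2  3  3  3
 a  0  1  2  2  3  3  3  4
 c  0  1  2  3  3  4  4  4
 c  0  1  2  3  3  4  5  5
 c  0  1  2  3  3  4  5  5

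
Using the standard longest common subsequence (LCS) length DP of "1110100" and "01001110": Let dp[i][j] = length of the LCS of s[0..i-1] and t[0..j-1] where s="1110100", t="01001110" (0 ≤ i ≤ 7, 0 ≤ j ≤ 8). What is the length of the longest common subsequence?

   ''  0  1  0  0  1  1  1  0
''  0  0  0  0  0  0  0  0  0
 1  0  0  1  1  1  1  1  1  1
 1  0  0  1  1  1  2  2  2  2
 1  0  0  1  1  1  2  3  3  3
 0  0  1  1  2  2  2  3  3  4
 1  0  1  2  2  2  3  3  4  4
 0  0  1  2  3  3  3  3  4  5
 0  0  1  2  3  4  4  4  4  5

5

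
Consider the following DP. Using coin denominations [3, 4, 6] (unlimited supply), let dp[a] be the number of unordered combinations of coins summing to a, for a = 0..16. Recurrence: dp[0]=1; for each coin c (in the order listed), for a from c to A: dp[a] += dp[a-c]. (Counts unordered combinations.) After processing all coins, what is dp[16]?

after  coin     0     1     2     3     4     5     6     7     8     9    10    11    12    13    14    15    16
          3     1     0     0     1     0     0     1     0     0     1     0     0     1     0     0     1     0
          4     1     0     0     1     1     0     1     1     1     1     1     1     2     1     1     2     2
          6     1     0     0     1     1     0     2     1     1     2     2     1     4     2     2     4     4

4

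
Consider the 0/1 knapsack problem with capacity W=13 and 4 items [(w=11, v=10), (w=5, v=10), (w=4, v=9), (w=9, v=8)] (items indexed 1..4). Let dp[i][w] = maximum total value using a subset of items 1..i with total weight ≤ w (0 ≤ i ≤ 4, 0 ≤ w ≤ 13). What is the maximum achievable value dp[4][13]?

19

i\w   0   1   2   3   4   5   6   7   8   9  10  11  12  13
  0   0   0   0   0   0   0   0   0   0   0   0   0   0   0
  1   0   0   0   0   0   0   0   0   0   0   0  10  10  10
  2   0   0   0   0   0  10  10  10  10  10  10  10  10  10
  3   0   0   0   0   9  10  10  10  10  19  19  19  19  19
  4   0   0   0   0   9  10  10  10  10  19  19  19  19  19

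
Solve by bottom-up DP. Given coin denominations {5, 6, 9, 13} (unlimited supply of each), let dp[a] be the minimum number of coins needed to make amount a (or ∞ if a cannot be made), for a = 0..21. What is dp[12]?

2

 a  0  1  2  3  4  5  6  7  8  9 10 11 12 13 14 15 16 17 18 19 20 21
dp  0  -  -  -  -  1  1  -  -  1  2  2  2  1  2  2  3  3  2  2  3  3
(- denotes ∞ / unreachable)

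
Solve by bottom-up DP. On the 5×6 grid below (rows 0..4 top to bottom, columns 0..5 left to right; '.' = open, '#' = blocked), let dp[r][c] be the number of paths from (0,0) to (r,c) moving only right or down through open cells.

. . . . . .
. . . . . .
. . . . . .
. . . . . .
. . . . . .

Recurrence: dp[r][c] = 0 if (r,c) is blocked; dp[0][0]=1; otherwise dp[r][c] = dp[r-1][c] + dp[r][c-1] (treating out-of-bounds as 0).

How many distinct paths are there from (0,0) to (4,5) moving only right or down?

126

r\c   0   1   2   3   4   5
  0   1   1   1   1   1   1
  1   1   2   3   4   5   6
  2   1   3   6  10  15  21
  3   1   4  10  20  35  56
  4   1   5  15  35  70 126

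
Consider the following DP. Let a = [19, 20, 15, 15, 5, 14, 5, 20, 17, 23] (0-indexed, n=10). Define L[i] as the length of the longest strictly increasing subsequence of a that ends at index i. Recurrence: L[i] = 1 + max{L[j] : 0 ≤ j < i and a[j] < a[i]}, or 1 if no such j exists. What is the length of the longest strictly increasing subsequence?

4

   i    0    1    2    3    4    5    6    7    8    9
a[i]   19   20   15   15    5   14    5   20   17   23
L[i]    1    2    1    1    1    2    1    3    3    4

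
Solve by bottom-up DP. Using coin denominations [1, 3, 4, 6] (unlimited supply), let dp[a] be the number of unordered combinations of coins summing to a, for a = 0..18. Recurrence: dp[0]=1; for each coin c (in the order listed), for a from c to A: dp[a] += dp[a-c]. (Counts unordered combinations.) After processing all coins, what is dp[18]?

36

after  coin     0     1     2     3     4     5     6     7     8     9    10    11    12    13    14    15    16    17    18
          1     1     1     1     1     1     1     1     1     1     1     1     1     1     1     1     1     1     1     1
          3     1     1     1     2     2     2     3     3     3     4     4     4     5     5     5     6     6     6     7
          4     1     1     1     2     3     3     4     5     6     7     8     9    11    12    13    15    17    18    20
          6     1     1     1     2     3     3     5     6     7     9    11    12    16    18    20    24    28    30    36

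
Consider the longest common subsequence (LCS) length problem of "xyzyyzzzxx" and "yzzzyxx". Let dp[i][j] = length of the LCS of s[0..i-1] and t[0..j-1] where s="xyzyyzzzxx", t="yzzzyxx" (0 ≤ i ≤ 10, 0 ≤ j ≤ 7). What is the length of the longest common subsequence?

6

   ''  y  z  z  z  y  x  x
''  0  0  0  0  0  0  0  0
 x  0  0  0  0  0  0  1  1
 y  0  1  1  1  1  1  1  1
 z  0  1  2  2  2  2  2  2
 y  0  1  2  2  2  3  3  3
 y  0  1  2  2  2  3  3  3
 z  0  1  2  3  3  3  3  3
 z  0  1  2  3  4  4  4  4
 z  0  1  2  3  4  4  4  4
 x  0  1  2  3  4  4  5  5
 x  0  1  2  3  4  4  5  6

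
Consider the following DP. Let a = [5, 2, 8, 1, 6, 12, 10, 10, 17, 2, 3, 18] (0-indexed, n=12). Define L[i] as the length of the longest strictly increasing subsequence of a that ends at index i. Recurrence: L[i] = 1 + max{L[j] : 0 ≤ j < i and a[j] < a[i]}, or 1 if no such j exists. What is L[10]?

3

   i    0    1    2    3    4    5    6    7    8    9   10   11
a[i]    5    2    8    1    6   12   10   10   17    2    3   18
L[i]    1    1    2    1    2    3    3    3    4    2    3    5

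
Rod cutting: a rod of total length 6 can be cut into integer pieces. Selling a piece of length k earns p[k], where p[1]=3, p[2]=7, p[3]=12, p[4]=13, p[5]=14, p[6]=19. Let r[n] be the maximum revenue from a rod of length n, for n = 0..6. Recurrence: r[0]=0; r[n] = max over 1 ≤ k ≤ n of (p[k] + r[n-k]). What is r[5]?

19

   n    0    1    2    3    4    5    6
r[n]    0    3    7   12   15   19   24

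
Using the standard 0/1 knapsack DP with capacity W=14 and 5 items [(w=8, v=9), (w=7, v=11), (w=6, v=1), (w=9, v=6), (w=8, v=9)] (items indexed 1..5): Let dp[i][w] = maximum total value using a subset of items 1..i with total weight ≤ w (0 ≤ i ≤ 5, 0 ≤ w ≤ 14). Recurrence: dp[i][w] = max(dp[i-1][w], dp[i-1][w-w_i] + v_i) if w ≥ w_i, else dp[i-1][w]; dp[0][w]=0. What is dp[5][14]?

12

i\w   0   1   2   3   4   5   6   7   8   9  10  11  12  13  14
  0   0   0   0   0   0   0   0   0   0   0   0   0   0   0   0
  1   0   0   0   0   0   0   0   0   9   9   9   9   9   9   9
  2   0   0   0   0   0   0   0  11  11  11  11  11  11  11  11
  3   0   0   0   0   0   0   1  11  11  11  11  11  11  12  12
  4   0   0   0   0   0   0   1  11  11  11  11  11  11  12  12
  5   0   0   0   0   0   0   1  11  11  11  11  11  11  12  12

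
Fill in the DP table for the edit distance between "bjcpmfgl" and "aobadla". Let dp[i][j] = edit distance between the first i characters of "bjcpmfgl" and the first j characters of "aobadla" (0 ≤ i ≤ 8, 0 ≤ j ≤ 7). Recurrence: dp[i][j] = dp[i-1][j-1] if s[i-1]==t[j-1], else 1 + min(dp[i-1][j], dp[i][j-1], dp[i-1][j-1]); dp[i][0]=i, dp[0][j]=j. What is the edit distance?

   ''  a  o  b  a  d  l  a
''  0  1  2  3  4  5  6  7
 b  1  1  2  2  3  4  5  6
 j  2  2  2  3  3  4  5  6
 c  3  3  3  3  4  4  5  6
 p  4  4  4  4  4  5  5  6
 m  5  5  5  5  5  5  6  6
 f  6  6  6  6  6  6  6  7
 g  7  7  7  7  7  7  7  7
 l  8  8  8  8  8  8  7  8

8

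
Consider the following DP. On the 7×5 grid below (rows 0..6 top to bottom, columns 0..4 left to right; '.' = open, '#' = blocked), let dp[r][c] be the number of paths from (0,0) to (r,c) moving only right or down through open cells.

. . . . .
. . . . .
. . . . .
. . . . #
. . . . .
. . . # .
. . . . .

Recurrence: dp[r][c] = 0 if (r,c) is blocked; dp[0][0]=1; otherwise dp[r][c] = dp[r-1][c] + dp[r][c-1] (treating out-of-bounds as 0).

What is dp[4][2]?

15

r\c   0   1   2   3   4
  0   1   1   1   1   1
  1   1   2   3   4   5
  2   1   3   6  10  15
  3   1   4  10  20   0
  4   1   5  15  35  35
  5   1   6  21   0  35
  6   1   7  28  28  63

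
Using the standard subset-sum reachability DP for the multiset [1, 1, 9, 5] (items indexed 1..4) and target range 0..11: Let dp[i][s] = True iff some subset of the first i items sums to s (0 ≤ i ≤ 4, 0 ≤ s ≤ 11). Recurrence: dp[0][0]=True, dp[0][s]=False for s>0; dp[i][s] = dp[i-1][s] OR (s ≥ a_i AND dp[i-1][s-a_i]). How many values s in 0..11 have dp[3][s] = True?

i\s   0   1   2   3   4   5   6   7   8   9  10  11
  0   T   F   F   F   F   F   F   F   F   F   F   F
  1   T   T   F   F   F   F   F   F   F   F   F   F
  2   T   T   T   F   F   F   F   F   F   F   F   F
  3   T   T   T   F   F   F   F   F   F   T   T   T
  4   T   T   T   F   F   T   T   T   F   T   T   T

6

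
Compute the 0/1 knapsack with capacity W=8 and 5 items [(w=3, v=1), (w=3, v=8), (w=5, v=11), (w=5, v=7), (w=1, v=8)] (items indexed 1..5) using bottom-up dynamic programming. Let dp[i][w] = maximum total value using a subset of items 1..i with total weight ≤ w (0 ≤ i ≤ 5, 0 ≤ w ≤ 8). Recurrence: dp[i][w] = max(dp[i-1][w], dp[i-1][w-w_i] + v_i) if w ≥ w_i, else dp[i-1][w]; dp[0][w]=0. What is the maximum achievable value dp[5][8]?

i\w   0   1   2   3   4   5   6   7   8
  0   0   0   0   0   0   0   0   0   0
  1   0   0   0   1   1   1   1   1   1
  2   0   0   0   8   8   8   9   9   9
  3   0   0   0   8   8  11  11  11  19
  4   0   0   0   8   8  11  11  11  19
  5   0   8   8   8  16  16  19  19  19

19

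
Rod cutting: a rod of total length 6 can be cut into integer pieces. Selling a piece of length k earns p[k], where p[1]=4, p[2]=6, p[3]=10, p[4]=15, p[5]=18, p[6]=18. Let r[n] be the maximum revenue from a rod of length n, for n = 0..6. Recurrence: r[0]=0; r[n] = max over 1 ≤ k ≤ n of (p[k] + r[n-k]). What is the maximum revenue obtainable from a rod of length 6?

   n    0    1    2    3    4    5    6
r[n]    0    4    8   12   16   20   24

24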